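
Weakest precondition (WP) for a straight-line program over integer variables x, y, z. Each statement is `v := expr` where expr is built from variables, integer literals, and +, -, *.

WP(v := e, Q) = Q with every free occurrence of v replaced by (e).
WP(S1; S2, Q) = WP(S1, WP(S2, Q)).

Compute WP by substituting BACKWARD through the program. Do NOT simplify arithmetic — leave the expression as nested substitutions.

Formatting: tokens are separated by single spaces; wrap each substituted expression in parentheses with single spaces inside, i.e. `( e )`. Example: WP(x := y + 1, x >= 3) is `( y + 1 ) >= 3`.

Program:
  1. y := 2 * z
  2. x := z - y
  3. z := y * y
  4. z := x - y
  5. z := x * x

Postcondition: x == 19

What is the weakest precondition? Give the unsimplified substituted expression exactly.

post: x == 19
stmt 5: z := x * x  -- replace 0 occurrence(s) of z with (x * x)
  => x == 19
stmt 4: z := x - y  -- replace 0 occurrence(s) of z with (x - y)
  => x == 19
stmt 3: z := y * y  -- replace 0 occurrence(s) of z with (y * y)
  => x == 19
stmt 2: x := z - y  -- replace 1 occurrence(s) of x with (z - y)
  => ( z - y ) == 19
stmt 1: y := 2 * z  -- replace 1 occurrence(s) of y with (2 * z)
  => ( z - ( 2 * z ) ) == 19

Answer: ( z - ( 2 * z ) ) == 19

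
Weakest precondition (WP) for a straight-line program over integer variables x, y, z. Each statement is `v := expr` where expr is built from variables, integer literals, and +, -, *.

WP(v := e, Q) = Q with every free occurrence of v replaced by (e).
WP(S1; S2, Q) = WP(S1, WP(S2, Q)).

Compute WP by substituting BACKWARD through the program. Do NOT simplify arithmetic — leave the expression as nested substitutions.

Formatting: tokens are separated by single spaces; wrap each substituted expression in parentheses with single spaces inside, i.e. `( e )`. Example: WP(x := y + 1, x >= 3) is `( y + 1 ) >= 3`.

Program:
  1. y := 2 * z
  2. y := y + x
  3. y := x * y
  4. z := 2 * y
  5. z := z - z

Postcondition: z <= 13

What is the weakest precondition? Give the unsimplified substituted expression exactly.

Answer: ( ( 2 * ( x * ( ( 2 * z ) + x ) ) ) - ( 2 * ( x * ( ( 2 * z ) + x ) ) ) ) <= 13

Derivation:
post: z <= 13
stmt 5: z := z - z  -- replace 1 occurrence(s) of z with (z - z)
  => ( z - z ) <= 13
stmt 4: z := 2 * y  -- replace 2 occurrence(s) of z with (2 * y)
  => ( ( 2 * y ) - ( 2 * y ) ) <= 13
stmt 3: y := x * y  -- replace 2 occurrence(s) of y with (x * y)
  => ( ( 2 * ( x * y ) ) - ( 2 * ( x * y ) ) ) <= 13
stmt 2: y := y + x  -- replace 2 occurrence(s) of y with (y + x)
  => ( ( 2 * ( x * ( y + x ) ) ) - ( 2 * ( x * ( y + x ) ) ) ) <= 13
stmt 1: y := 2 * z  -- replace 2 occurrence(s) of y with (2 * z)
  => ( ( 2 * ( x * ( ( 2 * z ) + x ) ) ) - ( 2 * ( x * ( ( 2 * z ) + x ) ) ) ) <= 13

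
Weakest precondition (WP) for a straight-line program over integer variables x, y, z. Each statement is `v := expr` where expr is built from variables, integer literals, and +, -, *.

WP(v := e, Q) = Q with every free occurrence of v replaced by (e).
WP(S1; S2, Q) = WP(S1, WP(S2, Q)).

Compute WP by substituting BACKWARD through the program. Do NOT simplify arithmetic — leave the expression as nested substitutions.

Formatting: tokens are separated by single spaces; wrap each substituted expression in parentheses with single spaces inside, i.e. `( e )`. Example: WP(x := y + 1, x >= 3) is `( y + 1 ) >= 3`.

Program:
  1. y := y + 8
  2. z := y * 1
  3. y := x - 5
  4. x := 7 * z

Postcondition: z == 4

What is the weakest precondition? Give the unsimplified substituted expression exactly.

Answer: ( ( y + 8 ) * 1 ) == 4

Derivation:
post: z == 4
stmt 4: x := 7 * z  -- replace 0 occurrence(s) of x with (7 * z)
  => z == 4
stmt 3: y := x - 5  -- replace 0 occurrence(s) of y with (x - 5)
  => z == 4
stmt 2: z := y * 1  -- replace 1 occurrence(s) of z with (y * 1)
  => ( y * 1 ) == 4
stmt 1: y := y + 8  -- replace 1 occurrence(s) of y with (y + 8)
  => ( ( y + 8 ) * 1 ) == 4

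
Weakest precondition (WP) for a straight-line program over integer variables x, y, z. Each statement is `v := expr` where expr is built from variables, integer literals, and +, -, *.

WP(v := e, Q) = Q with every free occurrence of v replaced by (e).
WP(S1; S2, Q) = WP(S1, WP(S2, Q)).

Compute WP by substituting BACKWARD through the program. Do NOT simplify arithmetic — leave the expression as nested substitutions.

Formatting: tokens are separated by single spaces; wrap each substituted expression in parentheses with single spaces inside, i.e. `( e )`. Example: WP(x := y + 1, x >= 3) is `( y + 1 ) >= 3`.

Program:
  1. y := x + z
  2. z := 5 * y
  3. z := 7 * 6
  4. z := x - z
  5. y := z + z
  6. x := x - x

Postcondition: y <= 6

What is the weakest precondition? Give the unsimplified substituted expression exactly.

Answer: ( ( x - ( 7 * 6 ) ) + ( x - ( 7 * 6 ) ) ) <= 6

Derivation:
post: y <= 6
stmt 6: x := x - x  -- replace 0 occurrence(s) of x with (x - x)
  => y <= 6
stmt 5: y := z + z  -- replace 1 occurrence(s) of y with (z + z)
  => ( z + z ) <= 6
stmt 4: z := x - z  -- replace 2 occurrence(s) of z with (x - z)
  => ( ( x - z ) + ( x - z ) ) <= 6
stmt 3: z := 7 * 6  -- replace 2 occurrence(s) of z with (7 * 6)
  => ( ( x - ( 7 * 6 ) ) + ( x - ( 7 * 6 ) ) ) <= 6
stmt 2: z := 5 * y  -- replace 0 occurrence(s) of z with (5 * y)
  => ( ( x - ( 7 * 6 ) ) + ( x - ( 7 * 6 ) ) ) <= 6
stmt 1: y := x + z  -- replace 0 occurrence(s) of y with (x + z)
  => ( ( x - ( 7 * 6 ) ) + ( x - ( 7 * 6 ) ) ) <= 6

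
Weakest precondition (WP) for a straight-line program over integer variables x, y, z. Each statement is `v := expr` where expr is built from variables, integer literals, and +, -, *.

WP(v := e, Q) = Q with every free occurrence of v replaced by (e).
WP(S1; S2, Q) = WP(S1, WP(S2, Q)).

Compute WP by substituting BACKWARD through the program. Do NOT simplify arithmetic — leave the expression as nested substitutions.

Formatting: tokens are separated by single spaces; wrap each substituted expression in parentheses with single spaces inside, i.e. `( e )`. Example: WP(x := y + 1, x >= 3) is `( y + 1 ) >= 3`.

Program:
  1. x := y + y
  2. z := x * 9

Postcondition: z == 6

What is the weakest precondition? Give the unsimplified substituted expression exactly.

post: z == 6
stmt 2: z := x * 9  -- replace 1 occurrence(s) of z with (x * 9)
  => ( x * 9 ) == 6
stmt 1: x := y + y  -- replace 1 occurrence(s) of x with (y + y)
  => ( ( y + y ) * 9 ) == 6

Answer: ( ( y + y ) * 9 ) == 6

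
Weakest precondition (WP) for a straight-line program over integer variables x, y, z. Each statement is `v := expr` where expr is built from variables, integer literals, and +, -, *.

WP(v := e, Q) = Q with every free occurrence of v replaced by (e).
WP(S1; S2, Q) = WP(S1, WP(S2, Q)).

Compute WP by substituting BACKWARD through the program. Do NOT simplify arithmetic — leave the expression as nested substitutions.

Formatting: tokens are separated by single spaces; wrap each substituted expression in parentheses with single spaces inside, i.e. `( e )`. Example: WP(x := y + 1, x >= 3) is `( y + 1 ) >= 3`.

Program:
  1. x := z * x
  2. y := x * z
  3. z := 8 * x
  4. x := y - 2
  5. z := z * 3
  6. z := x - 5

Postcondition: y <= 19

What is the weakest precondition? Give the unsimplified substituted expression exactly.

Answer: ( ( z * x ) * z ) <= 19

Derivation:
post: y <= 19
stmt 6: z := x - 5  -- replace 0 occurrence(s) of z with (x - 5)
  => y <= 19
stmt 5: z := z * 3  -- replace 0 occurrence(s) of z with (z * 3)
  => y <= 19
stmt 4: x := y - 2  -- replace 0 occurrence(s) of x with (y - 2)
  => y <= 19
stmt 3: z := 8 * x  -- replace 0 occurrence(s) of z with (8 * x)
  => y <= 19
stmt 2: y := x * z  -- replace 1 occurrence(s) of y with (x * z)
  => ( x * z ) <= 19
stmt 1: x := z * x  -- replace 1 occurrence(s) of x with (z * x)
  => ( ( z * x ) * z ) <= 19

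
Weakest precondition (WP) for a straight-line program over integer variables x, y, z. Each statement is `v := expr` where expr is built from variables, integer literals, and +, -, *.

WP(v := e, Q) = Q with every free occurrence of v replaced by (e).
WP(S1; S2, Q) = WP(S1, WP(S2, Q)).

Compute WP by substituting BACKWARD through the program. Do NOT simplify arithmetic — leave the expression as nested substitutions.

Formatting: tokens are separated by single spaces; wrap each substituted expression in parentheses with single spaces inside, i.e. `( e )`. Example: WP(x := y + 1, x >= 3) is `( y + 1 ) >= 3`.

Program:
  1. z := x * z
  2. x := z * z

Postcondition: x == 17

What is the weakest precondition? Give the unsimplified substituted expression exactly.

post: x == 17
stmt 2: x := z * z  -- replace 1 occurrence(s) of x with (z * z)
  => ( z * z ) == 17
stmt 1: z := x * z  -- replace 2 occurrence(s) of z with (x * z)
  => ( ( x * z ) * ( x * z ) ) == 17

Answer: ( ( x * z ) * ( x * z ) ) == 17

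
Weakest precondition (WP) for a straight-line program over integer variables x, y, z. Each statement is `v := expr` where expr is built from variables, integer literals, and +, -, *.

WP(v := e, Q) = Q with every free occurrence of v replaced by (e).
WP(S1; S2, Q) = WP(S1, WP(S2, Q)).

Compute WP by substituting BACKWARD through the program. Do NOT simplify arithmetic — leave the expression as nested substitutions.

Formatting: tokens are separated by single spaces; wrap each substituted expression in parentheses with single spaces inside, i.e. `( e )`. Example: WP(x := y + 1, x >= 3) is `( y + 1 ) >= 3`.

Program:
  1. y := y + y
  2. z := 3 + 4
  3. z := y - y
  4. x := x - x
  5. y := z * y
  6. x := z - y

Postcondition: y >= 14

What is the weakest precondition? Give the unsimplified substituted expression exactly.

post: y >= 14
stmt 6: x := z - y  -- replace 0 occurrence(s) of x with (z - y)
  => y >= 14
stmt 5: y := z * y  -- replace 1 occurrence(s) of y with (z * y)
  => ( z * y ) >= 14
stmt 4: x := x - x  -- replace 0 occurrence(s) of x with (x - x)
  => ( z * y ) >= 14
stmt 3: z := y - y  -- replace 1 occurrence(s) of z with (y - y)
  => ( ( y - y ) * y ) >= 14
stmt 2: z := 3 + 4  -- replace 0 occurrence(s) of z with (3 + 4)
  => ( ( y - y ) * y ) >= 14
stmt 1: y := y + y  -- replace 3 occurrence(s) of y with (y + y)
  => ( ( ( y + y ) - ( y + y ) ) * ( y + y ) ) >= 14

Answer: ( ( ( y + y ) - ( y + y ) ) * ( y + y ) ) >= 14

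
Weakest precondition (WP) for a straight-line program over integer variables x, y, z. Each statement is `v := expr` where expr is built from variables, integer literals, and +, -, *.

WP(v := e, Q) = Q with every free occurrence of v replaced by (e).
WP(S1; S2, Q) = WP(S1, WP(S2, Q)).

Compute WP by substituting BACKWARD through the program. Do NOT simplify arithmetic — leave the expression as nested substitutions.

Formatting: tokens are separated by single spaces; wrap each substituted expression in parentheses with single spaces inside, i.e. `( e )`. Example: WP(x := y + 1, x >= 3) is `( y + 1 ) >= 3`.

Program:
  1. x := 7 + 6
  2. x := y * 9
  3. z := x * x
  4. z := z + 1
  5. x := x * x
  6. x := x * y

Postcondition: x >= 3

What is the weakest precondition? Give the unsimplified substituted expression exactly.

Answer: ( ( ( y * 9 ) * ( y * 9 ) ) * y ) >= 3

Derivation:
post: x >= 3
stmt 6: x := x * y  -- replace 1 occurrence(s) of x with (x * y)
  => ( x * y ) >= 3
stmt 5: x := x * x  -- replace 1 occurrence(s) of x with (x * x)
  => ( ( x * x ) * y ) >= 3
stmt 4: z := z + 1  -- replace 0 occurrence(s) of z with (z + 1)
  => ( ( x * x ) * y ) >= 3
stmt 3: z := x * x  -- replace 0 occurrence(s) of z with (x * x)
  => ( ( x * x ) * y ) >= 3
stmt 2: x := y * 9  -- replace 2 occurrence(s) of x with (y * 9)
  => ( ( ( y * 9 ) * ( y * 9 ) ) * y ) >= 3
stmt 1: x := 7 + 6  -- replace 0 occurrence(s) of x with (7 + 6)
  => ( ( ( y * 9 ) * ( y * 9 ) ) * y ) >= 3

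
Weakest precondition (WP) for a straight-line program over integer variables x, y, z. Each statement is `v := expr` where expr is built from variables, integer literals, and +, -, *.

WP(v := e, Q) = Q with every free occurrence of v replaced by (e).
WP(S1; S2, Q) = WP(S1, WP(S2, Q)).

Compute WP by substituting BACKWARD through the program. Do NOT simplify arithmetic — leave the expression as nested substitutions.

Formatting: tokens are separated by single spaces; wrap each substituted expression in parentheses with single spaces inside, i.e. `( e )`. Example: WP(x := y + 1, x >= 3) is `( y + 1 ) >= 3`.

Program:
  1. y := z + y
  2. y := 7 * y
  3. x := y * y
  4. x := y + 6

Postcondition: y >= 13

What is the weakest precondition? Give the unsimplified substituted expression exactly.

post: y >= 13
stmt 4: x := y + 6  -- replace 0 occurrence(s) of x with (y + 6)
  => y >= 13
stmt 3: x := y * y  -- replace 0 occurrence(s) of x with (y * y)
  => y >= 13
stmt 2: y := 7 * y  -- replace 1 occurrence(s) of y with (7 * y)
  => ( 7 * y ) >= 13
stmt 1: y := z + y  -- replace 1 occurrence(s) of y with (z + y)
  => ( 7 * ( z + y ) ) >= 13

Answer: ( 7 * ( z + y ) ) >= 13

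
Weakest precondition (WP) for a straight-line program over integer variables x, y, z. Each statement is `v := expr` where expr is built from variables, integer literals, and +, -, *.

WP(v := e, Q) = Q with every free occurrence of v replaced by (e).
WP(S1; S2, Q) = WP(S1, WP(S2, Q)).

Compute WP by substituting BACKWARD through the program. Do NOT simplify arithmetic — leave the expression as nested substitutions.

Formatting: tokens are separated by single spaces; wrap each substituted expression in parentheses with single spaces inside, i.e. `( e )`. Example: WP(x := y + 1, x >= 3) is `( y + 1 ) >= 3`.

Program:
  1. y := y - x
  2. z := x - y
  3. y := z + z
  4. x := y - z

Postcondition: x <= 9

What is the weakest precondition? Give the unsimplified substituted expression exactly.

Answer: ( ( ( x - ( y - x ) ) + ( x - ( y - x ) ) ) - ( x - ( y - x ) ) ) <= 9

Derivation:
post: x <= 9
stmt 4: x := y - z  -- replace 1 occurrence(s) of x with (y - z)
  => ( y - z ) <= 9
stmt 3: y := z + z  -- replace 1 occurrence(s) of y with (z + z)
  => ( ( z + z ) - z ) <= 9
stmt 2: z := x - y  -- replace 3 occurrence(s) of z with (x - y)
  => ( ( ( x - y ) + ( x - y ) ) - ( x - y ) ) <= 9
stmt 1: y := y - x  -- replace 3 occurrence(s) of y with (y - x)
  => ( ( ( x - ( y - x ) ) + ( x - ( y - x ) ) ) - ( x - ( y - x ) ) ) <= 9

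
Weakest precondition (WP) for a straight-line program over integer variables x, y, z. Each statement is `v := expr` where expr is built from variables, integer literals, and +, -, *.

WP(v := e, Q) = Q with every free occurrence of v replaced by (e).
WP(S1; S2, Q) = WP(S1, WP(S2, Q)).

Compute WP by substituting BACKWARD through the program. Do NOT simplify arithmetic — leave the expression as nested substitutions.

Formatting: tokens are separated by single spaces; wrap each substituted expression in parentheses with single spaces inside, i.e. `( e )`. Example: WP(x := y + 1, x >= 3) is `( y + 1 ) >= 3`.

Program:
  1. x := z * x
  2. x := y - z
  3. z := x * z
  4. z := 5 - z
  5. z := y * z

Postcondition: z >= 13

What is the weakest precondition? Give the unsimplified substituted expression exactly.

Answer: ( y * ( 5 - ( ( y - z ) * z ) ) ) >= 13

Derivation:
post: z >= 13
stmt 5: z := y * z  -- replace 1 occurrence(s) of z with (y * z)
  => ( y * z ) >= 13
stmt 4: z := 5 - z  -- replace 1 occurrence(s) of z with (5 - z)
  => ( y * ( 5 - z ) ) >= 13
stmt 3: z := x * z  -- replace 1 occurrence(s) of z with (x * z)
  => ( y * ( 5 - ( x * z ) ) ) >= 13
stmt 2: x := y - z  -- replace 1 occurrence(s) of x with (y - z)
  => ( y * ( 5 - ( ( y - z ) * z ) ) ) >= 13
stmt 1: x := z * x  -- replace 0 occurrence(s) of x with (z * x)
  => ( y * ( 5 - ( ( y - z ) * z ) ) ) >= 13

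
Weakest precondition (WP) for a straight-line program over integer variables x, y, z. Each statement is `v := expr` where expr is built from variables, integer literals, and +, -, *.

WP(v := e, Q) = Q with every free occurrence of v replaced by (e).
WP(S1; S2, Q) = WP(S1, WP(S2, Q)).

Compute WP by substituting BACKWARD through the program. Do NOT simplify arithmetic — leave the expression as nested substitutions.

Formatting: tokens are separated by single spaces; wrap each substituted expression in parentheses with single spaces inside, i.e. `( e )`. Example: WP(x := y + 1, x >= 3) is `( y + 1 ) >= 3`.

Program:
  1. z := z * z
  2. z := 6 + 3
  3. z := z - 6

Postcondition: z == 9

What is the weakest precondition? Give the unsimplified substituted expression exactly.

Answer: ( ( 6 + 3 ) - 6 ) == 9

Derivation:
post: z == 9
stmt 3: z := z - 6  -- replace 1 occurrence(s) of z with (z - 6)
  => ( z - 6 ) == 9
stmt 2: z := 6 + 3  -- replace 1 occurrence(s) of z with (6 + 3)
  => ( ( 6 + 3 ) - 6 ) == 9
stmt 1: z := z * z  -- replace 0 occurrence(s) of z with (z * z)
  => ( ( 6 + 3 ) - 6 ) == 9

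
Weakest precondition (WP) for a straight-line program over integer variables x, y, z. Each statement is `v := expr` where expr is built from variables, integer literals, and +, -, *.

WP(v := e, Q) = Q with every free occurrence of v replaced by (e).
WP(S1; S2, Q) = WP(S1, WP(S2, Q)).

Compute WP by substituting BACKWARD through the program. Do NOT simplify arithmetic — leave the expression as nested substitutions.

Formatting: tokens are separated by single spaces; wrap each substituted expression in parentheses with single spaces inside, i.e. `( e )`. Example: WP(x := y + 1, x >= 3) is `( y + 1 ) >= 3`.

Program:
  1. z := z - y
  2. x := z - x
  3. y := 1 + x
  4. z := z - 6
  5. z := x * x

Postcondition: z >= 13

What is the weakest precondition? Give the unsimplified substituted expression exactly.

Answer: ( ( ( z - y ) - x ) * ( ( z - y ) - x ) ) >= 13

Derivation:
post: z >= 13
stmt 5: z := x * x  -- replace 1 occurrence(s) of z with (x * x)
  => ( x * x ) >= 13
stmt 4: z := z - 6  -- replace 0 occurrence(s) of z with (z - 6)
  => ( x * x ) >= 13
stmt 3: y := 1 + x  -- replace 0 occurrence(s) of y with (1 + x)
  => ( x * x ) >= 13
stmt 2: x := z - x  -- replace 2 occurrence(s) of x with (z - x)
  => ( ( z - x ) * ( z - x ) ) >= 13
stmt 1: z := z - y  -- replace 2 occurrence(s) of z with (z - y)
  => ( ( ( z - y ) - x ) * ( ( z - y ) - x ) ) >= 13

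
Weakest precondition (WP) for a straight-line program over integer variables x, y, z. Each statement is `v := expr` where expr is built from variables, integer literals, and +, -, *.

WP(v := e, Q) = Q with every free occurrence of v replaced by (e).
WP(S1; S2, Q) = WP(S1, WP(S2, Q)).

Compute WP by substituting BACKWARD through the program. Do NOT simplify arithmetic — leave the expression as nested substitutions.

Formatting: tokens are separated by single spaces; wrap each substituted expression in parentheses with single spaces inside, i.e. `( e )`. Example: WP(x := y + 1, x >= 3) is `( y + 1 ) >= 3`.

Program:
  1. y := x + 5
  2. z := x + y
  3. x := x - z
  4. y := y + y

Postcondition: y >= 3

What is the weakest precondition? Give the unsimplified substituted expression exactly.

Answer: ( ( x + 5 ) + ( x + 5 ) ) >= 3

Derivation:
post: y >= 3
stmt 4: y := y + y  -- replace 1 occurrence(s) of y with (y + y)
  => ( y + y ) >= 3
stmt 3: x := x - z  -- replace 0 occurrence(s) of x with (x - z)
  => ( y + y ) >= 3
stmt 2: z := x + y  -- replace 0 occurrence(s) of z with (x + y)
  => ( y + y ) >= 3
stmt 1: y := x + 5  -- replace 2 occurrence(s) of y with (x + 5)
  => ( ( x + 5 ) + ( x + 5 ) ) >= 3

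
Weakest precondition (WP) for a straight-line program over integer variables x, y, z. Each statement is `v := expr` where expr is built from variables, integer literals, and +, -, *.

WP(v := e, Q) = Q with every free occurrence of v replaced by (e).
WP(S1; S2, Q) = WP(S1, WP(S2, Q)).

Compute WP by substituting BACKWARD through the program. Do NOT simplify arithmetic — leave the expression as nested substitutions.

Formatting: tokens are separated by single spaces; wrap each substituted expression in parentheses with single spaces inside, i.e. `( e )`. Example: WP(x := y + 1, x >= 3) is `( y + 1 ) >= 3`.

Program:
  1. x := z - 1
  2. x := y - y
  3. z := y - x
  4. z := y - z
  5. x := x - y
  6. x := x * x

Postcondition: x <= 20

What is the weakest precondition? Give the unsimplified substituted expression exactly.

Answer: ( ( ( y - y ) - y ) * ( ( y - y ) - y ) ) <= 20

Derivation:
post: x <= 20
stmt 6: x := x * x  -- replace 1 occurrence(s) of x with (x * x)
  => ( x * x ) <= 20
stmt 5: x := x - y  -- replace 2 occurrence(s) of x with (x - y)
  => ( ( x - y ) * ( x - y ) ) <= 20
stmt 4: z := y - z  -- replace 0 occurrence(s) of z with (y - z)
  => ( ( x - y ) * ( x - y ) ) <= 20
stmt 3: z := y - x  -- replace 0 occurrence(s) of z with (y - x)
  => ( ( x - y ) * ( x - y ) ) <= 20
stmt 2: x := y - y  -- replace 2 occurrence(s) of x with (y - y)
  => ( ( ( y - y ) - y ) * ( ( y - y ) - y ) ) <= 20
stmt 1: x := z - 1  -- replace 0 occurrence(s) of x with (z - 1)
  => ( ( ( y - y ) - y ) * ( ( y - y ) - y ) ) <= 20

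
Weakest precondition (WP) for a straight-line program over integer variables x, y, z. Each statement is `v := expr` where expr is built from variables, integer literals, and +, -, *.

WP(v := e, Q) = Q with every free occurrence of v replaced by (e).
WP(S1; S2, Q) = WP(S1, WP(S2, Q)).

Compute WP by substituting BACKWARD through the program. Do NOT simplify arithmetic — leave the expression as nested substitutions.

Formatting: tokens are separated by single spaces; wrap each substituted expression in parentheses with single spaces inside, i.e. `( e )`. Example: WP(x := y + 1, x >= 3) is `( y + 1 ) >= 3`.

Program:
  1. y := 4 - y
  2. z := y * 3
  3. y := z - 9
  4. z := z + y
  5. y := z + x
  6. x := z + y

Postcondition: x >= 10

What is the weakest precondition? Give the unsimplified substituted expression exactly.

post: x >= 10
stmt 6: x := z + y  -- replace 1 occurrence(s) of x with (z + y)
  => ( z + y ) >= 10
stmt 5: y := z + x  -- replace 1 occurrence(s) of y with (z + x)
  => ( z + ( z + x ) ) >= 10
stmt 4: z := z + y  -- replace 2 occurrence(s) of z with (z + y)
  => ( ( z + y ) + ( ( z + y ) + x ) ) >= 10
stmt 3: y := z - 9  -- replace 2 occurrence(s) of y with (z - 9)
  => ( ( z + ( z - 9 ) ) + ( ( z + ( z - 9 ) ) + x ) ) >= 10
stmt 2: z := y * 3  -- replace 4 occurrence(s) of z with (y * 3)
  => ( ( ( y * 3 ) + ( ( y * 3 ) - 9 ) ) + ( ( ( y * 3 ) + ( ( y * 3 ) - 9 ) ) + x ) ) >= 10
stmt 1: y := 4 - y  -- replace 4 occurrence(s) of y with (4 - y)
  => ( ( ( ( 4 - y ) * 3 ) + ( ( ( 4 - y ) * 3 ) - 9 ) ) + ( ( ( ( 4 - y ) * 3 ) + ( ( ( 4 - y ) * 3 ) - 9 ) ) + x ) ) >= 10

Answer: ( ( ( ( 4 - y ) * 3 ) + ( ( ( 4 - y ) * 3 ) - 9 ) ) + ( ( ( ( 4 - y ) * 3 ) + ( ( ( 4 - y ) * 3 ) - 9 ) ) + x ) ) >= 10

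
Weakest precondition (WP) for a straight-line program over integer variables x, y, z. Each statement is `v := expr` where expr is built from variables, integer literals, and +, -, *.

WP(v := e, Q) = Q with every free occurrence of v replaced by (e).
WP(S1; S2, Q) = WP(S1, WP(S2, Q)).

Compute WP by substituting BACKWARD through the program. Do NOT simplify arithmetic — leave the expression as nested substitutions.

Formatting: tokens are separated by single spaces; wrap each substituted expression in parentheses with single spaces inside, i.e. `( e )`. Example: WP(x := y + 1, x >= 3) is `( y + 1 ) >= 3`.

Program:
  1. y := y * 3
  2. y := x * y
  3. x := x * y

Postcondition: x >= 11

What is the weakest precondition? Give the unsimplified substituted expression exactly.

post: x >= 11
stmt 3: x := x * y  -- replace 1 occurrence(s) of x with (x * y)
  => ( x * y ) >= 11
stmt 2: y := x * y  -- replace 1 occurrence(s) of y with (x * y)
  => ( x * ( x * y ) ) >= 11
stmt 1: y := y * 3  -- replace 1 occurrence(s) of y with (y * 3)
  => ( x * ( x * ( y * 3 ) ) ) >= 11

Answer: ( x * ( x * ( y * 3 ) ) ) >= 11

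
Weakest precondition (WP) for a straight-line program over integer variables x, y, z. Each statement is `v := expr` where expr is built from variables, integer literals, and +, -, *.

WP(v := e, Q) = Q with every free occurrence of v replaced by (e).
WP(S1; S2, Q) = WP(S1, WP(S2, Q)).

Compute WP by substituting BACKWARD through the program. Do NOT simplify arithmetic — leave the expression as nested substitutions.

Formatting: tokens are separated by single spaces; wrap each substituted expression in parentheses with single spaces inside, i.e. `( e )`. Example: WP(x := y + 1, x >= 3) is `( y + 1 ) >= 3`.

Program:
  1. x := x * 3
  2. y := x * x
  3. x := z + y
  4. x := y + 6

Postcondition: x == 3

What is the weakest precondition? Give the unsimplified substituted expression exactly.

Answer: ( ( ( x * 3 ) * ( x * 3 ) ) + 6 ) == 3

Derivation:
post: x == 3
stmt 4: x := y + 6  -- replace 1 occurrence(s) of x with (y + 6)
  => ( y + 6 ) == 3
stmt 3: x := z + y  -- replace 0 occurrence(s) of x with (z + y)
  => ( y + 6 ) == 3
stmt 2: y := x * x  -- replace 1 occurrence(s) of y with (x * x)
  => ( ( x * x ) + 6 ) == 3
stmt 1: x := x * 3  -- replace 2 occurrence(s) of x with (x * 3)
  => ( ( ( x * 3 ) * ( x * 3 ) ) + 6 ) == 3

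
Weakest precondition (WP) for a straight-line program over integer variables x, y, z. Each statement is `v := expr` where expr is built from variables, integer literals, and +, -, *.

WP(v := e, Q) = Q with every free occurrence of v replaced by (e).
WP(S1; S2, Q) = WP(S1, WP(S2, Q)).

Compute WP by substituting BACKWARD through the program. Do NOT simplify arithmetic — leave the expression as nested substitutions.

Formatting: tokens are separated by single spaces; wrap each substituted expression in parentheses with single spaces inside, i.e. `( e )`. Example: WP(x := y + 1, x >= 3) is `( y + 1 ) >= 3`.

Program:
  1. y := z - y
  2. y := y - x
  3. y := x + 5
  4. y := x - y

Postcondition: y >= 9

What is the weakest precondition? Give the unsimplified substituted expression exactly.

post: y >= 9
stmt 4: y := x - y  -- replace 1 occurrence(s) of y with (x - y)
  => ( x - y ) >= 9
stmt 3: y := x + 5  -- replace 1 occurrence(s) of y with (x + 5)
  => ( x - ( x + 5 ) ) >= 9
stmt 2: y := y - x  -- replace 0 occurrence(s) of y with (y - x)
  => ( x - ( x + 5 ) ) >= 9
stmt 1: y := z - y  -- replace 0 occurrence(s) of y with (z - y)
  => ( x - ( x + 5 ) ) >= 9

Answer: ( x - ( x + 5 ) ) >= 9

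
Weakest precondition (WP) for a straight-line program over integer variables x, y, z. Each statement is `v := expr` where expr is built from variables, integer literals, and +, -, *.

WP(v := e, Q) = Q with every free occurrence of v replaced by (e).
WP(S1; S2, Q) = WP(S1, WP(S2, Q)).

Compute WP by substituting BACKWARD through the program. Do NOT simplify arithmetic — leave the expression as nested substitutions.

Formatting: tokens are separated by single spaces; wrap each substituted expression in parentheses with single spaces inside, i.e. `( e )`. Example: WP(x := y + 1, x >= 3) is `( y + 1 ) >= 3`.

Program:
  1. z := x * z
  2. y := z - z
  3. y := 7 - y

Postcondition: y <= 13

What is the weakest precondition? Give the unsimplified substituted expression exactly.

post: y <= 13
stmt 3: y := 7 - y  -- replace 1 occurrence(s) of y with (7 - y)
  => ( 7 - y ) <= 13
stmt 2: y := z - z  -- replace 1 occurrence(s) of y with (z - z)
  => ( 7 - ( z - z ) ) <= 13
stmt 1: z := x * z  -- replace 2 occurrence(s) of z with (x * z)
  => ( 7 - ( ( x * z ) - ( x * z ) ) ) <= 13

Answer: ( 7 - ( ( x * z ) - ( x * z ) ) ) <= 13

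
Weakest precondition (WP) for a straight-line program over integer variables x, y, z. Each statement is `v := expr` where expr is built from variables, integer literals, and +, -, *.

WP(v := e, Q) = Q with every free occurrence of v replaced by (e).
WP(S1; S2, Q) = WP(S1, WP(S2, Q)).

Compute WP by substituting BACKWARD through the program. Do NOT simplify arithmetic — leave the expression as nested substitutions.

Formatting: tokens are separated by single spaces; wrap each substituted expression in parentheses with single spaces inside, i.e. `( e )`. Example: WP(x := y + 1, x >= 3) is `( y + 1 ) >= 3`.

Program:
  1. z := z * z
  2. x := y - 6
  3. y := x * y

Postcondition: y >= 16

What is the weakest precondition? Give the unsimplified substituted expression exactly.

post: y >= 16
stmt 3: y := x * y  -- replace 1 occurrence(s) of y with (x * y)
  => ( x * y ) >= 16
stmt 2: x := y - 6  -- replace 1 occurrence(s) of x with (y - 6)
  => ( ( y - 6 ) * y ) >= 16
stmt 1: z := z * z  -- replace 0 occurrence(s) of z with (z * z)
  => ( ( y - 6 ) * y ) >= 16

Answer: ( ( y - 6 ) * y ) >= 16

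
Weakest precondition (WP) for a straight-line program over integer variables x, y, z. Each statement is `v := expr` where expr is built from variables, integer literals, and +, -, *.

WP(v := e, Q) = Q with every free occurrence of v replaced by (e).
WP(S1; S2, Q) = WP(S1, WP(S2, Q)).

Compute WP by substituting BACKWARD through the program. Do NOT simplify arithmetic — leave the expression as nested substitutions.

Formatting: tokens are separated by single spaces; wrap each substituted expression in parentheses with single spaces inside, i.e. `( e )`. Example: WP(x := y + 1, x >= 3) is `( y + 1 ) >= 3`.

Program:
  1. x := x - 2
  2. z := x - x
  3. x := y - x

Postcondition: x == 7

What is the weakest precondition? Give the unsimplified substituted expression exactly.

Answer: ( y - ( x - 2 ) ) == 7

Derivation:
post: x == 7
stmt 3: x := y - x  -- replace 1 occurrence(s) of x with (y - x)
  => ( y - x ) == 7
stmt 2: z := x - x  -- replace 0 occurrence(s) of z with (x - x)
  => ( y - x ) == 7
stmt 1: x := x - 2  -- replace 1 occurrence(s) of x with (x - 2)
  => ( y - ( x - 2 ) ) == 7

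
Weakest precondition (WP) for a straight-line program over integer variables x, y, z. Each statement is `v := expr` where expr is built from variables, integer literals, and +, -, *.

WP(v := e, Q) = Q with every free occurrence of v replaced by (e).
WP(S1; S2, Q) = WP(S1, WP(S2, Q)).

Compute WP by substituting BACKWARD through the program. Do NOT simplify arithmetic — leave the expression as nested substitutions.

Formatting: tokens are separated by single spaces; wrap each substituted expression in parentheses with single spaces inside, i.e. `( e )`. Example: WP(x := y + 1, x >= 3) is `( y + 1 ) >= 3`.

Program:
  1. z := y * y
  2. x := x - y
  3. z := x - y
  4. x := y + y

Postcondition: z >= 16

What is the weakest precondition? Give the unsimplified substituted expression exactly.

post: z >= 16
stmt 4: x := y + y  -- replace 0 occurrence(s) of x with (y + y)
  => z >= 16
stmt 3: z := x - y  -- replace 1 occurrence(s) of z with (x - y)
  => ( x - y ) >= 16
stmt 2: x := x - y  -- replace 1 occurrence(s) of x with (x - y)
  => ( ( x - y ) - y ) >= 16
stmt 1: z := y * y  -- replace 0 occurrence(s) of z with (y * y)
  => ( ( x - y ) - y ) >= 16

Answer: ( ( x - y ) - y ) >= 16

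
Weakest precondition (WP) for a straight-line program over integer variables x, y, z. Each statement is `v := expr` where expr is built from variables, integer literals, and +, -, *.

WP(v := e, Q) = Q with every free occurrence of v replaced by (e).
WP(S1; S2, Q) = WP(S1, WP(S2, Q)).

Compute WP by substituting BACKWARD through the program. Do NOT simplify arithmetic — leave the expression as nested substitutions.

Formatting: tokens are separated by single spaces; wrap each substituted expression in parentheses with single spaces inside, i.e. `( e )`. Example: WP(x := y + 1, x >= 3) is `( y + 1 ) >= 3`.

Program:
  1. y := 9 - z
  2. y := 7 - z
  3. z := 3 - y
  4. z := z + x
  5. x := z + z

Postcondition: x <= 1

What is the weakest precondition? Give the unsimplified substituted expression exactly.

post: x <= 1
stmt 5: x := z + z  -- replace 1 occurrence(s) of x with (z + z)
  => ( z + z ) <= 1
stmt 4: z := z + x  -- replace 2 occurrence(s) of z with (z + x)
  => ( ( z + x ) + ( z + x ) ) <= 1
stmt 3: z := 3 - y  -- replace 2 occurrence(s) of z with (3 - y)
  => ( ( ( 3 - y ) + x ) + ( ( 3 - y ) + x ) ) <= 1
stmt 2: y := 7 - z  -- replace 2 occurrence(s) of y with (7 - z)
  => ( ( ( 3 - ( 7 - z ) ) + x ) + ( ( 3 - ( 7 - z ) ) + x ) ) <= 1
stmt 1: y := 9 - z  -- replace 0 occurrence(s) of y with (9 - z)
  => ( ( ( 3 - ( 7 - z ) ) + x ) + ( ( 3 - ( 7 - z ) ) + x ) ) <= 1

Answer: ( ( ( 3 - ( 7 - z ) ) + x ) + ( ( 3 - ( 7 - z ) ) + x ) ) <= 1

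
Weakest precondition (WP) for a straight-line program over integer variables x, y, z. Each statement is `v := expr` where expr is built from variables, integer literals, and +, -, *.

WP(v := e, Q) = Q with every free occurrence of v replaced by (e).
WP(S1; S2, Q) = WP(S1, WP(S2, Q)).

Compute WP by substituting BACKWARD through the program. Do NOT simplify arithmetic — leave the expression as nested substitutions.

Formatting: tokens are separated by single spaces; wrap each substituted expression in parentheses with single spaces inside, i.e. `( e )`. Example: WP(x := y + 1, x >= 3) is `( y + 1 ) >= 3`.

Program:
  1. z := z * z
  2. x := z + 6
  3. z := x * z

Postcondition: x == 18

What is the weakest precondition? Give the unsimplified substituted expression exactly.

Answer: ( ( z * z ) + 6 ) == 18

Derivation:
post: x == 18
stmt 3: z := x * z  -- replace 0 occurrence(s) of z with (x * z)
  => x == 18
stmt 2: x := z + 6  -- replace 1 occurrence(s) of x with (z + 6)
  => ( z + 6 ) == 18
stmt 1: z := z * z  -- replace 1 occurrence(s) of z with (z * z)
  => ( ( z * z ) + 6 ) == 18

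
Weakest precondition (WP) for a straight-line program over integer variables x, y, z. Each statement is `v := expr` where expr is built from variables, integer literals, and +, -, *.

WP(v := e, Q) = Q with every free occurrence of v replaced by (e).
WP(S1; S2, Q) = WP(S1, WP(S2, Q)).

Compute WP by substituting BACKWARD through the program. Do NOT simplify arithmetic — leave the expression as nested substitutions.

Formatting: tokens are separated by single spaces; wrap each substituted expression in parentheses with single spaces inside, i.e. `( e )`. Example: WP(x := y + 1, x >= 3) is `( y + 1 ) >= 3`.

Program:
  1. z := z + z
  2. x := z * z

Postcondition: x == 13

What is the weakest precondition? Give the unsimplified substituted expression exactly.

post: x == 13
stmt 2: x := z * z  -- replace 1 occurrence(s) of x with (z * z)
  => ( z * z ) == 13
stmt 1: z := z + z  -- replace 2 occurrence(s) of z with (z + z)
  => ( ( z + z ) * ( z + z ) ) == 13

Answer: ( ( z + z ) * ( z + z ) ) == 13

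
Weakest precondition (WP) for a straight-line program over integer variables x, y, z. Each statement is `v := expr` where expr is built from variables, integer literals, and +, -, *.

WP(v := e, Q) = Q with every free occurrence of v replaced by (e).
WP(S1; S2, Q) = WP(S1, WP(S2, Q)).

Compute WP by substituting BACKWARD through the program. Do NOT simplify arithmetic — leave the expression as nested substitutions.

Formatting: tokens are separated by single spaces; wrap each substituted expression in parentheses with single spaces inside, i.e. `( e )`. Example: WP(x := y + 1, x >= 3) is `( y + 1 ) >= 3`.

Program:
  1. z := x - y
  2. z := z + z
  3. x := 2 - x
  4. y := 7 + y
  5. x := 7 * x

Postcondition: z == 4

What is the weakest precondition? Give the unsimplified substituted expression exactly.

Answer: ( ( x - y ) + ( x - y ) ) == 4

Derivation:
post: z == 4
stmt 5: x := 7 * x  -- replace 0 occurrence(s) of x with (7 * x)
  => z == 4
stmt 4: y := 7 + y  -- replace 0 occurrence(s) of y with (7 + y)
  => z == 4
stmt 3: x := 2 - x  -- replace 0 occurrence(s) of x with (2 - x)
  => z == 4
stmt 2: z := z + z  -- replace 1 occurrence(s) of z with (z + z)
  => ( z + z ) == 4
stmt 1: z := x - y  -- replace 2 occurrence(s) of z with (x - y)
  => ( ( x - y ) + ( x - y ) ) == 4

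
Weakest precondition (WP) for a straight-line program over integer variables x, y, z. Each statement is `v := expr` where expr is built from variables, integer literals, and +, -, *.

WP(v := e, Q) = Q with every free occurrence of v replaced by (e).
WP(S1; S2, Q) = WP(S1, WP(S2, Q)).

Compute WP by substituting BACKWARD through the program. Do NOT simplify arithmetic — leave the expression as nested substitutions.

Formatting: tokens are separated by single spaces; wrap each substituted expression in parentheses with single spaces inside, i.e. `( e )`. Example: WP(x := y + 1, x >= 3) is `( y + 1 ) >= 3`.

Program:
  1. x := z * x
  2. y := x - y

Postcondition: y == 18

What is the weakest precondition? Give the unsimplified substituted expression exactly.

Answer: ( ( z * x ) - y ) == 18

Derivation:
post: y == 18
stmt 2: y := x - y  -- replace 1 occurrence(s) of y with (x - y)
  => ( x - y ) == 18
stmt 1: x := z * x  -- replace 1 occurrence(s) of x with (z * x)
  => ( ( z * x ) - y ) == 18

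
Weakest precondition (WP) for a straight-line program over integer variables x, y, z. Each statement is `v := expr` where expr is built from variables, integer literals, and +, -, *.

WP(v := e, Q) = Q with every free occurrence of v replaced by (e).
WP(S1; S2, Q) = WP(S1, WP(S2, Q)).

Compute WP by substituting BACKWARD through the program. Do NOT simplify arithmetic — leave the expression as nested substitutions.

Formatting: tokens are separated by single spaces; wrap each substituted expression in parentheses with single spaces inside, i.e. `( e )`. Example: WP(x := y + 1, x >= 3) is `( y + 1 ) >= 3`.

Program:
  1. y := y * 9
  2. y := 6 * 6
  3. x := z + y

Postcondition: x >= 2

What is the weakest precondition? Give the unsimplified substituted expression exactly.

Answer: ( z + ( 6 * 6 ) ) >= 2

Derivation:
post: x >= 2
stmt 3: x := z + y  -- replace 1 occurrence(s) of x with (z + y)
  => ( z + y ) >= 2
stmt 2: y := 6 * 6  -- replace 1 occurrence(s) of y with (6 * 6)
  => ( z + ( 6 * 6 ) ) >= 2
stmt 1: y := y * 9  -- replace 0 occurrence(s) of y with (y * 9)
  => ( z + ( 6 * 6 ) ) >= 2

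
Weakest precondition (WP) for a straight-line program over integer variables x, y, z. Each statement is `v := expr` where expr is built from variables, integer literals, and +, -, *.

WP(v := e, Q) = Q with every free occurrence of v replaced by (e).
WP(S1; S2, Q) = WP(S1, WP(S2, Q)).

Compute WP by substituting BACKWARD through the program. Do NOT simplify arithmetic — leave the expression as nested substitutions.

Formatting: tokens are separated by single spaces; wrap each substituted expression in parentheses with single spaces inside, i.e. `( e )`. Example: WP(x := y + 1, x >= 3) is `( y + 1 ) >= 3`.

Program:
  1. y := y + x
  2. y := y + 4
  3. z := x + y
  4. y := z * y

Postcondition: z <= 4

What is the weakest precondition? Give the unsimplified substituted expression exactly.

Answer: ( x + ( ( y + x ) + 4 ) ) <= 4

Derivation:
post: z <= 4
stmt 4: y := z * y  -- replace 0 occurrence(s) of y with (z * y)
  => z <= 4
stmt 3: z := x + y  -- replace 1 occurrence(s) of z with (x + y)
  => ( x + y ) <= 4
stmt 2: y := y + 4  -- replace 1 occurrence(s) of y with (y + 4)
  => ( x + ( y + 4 ) ) <= 4
stmt 1: y := y + x  -- replace 1 occurrence(s) of y with (y + x)
  => ( x + ( ( y + x ) + 4 ) ) <= 4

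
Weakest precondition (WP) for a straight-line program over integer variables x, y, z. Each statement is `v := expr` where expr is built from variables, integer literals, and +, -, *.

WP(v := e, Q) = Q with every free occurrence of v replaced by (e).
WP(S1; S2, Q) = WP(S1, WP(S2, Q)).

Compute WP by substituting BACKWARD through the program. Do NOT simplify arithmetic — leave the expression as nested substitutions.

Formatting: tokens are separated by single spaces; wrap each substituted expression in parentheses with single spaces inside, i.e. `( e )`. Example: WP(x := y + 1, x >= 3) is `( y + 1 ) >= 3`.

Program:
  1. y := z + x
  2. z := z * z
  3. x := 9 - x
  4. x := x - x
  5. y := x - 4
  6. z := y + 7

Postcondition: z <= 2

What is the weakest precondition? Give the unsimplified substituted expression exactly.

post: z <= 2
stmt 6: z := y + 7  -- replace 1 occurrence(s) of z with (y + 7)
  => ( y + 7 ) <= 2
stmt 5: y := x - 4  -- replace 1 occurrence(s) of y with (x - 4)
  => ( ( x - 4 ) + 7 ) <= 2
stmt 4: x := x - x  -- replace 1 occurrence(s) of x with (x - x)
  => ( ( ( x - x ) - 4 ) + 7 ) <= 2
stmt 3: x := 9 - x  -- replace 2 occurrence(s) of x with (9 - x)
  => ( ( ( ( 9 - x ) - ( 9 - x ) ) - 4 ) + 7 ) <= 2
stmt 2: z := z * z  -- replace 0 occurrence(s) of z with (z * z)
  => ( ( ( ( 9 - x ) - ( 9 - x ) ) - 4 ) + 7 ) <= 2
stmt 1: y := z + x  -- replace 0 occurrence(s) of y with (z + x)
  => ( ( ( ( 9 - x ) - ( 9 - x ) ) - 4 ) + 7 ) <= 2

Answer: ( ( ( ( 9 - x ) - ( 9 - x ) ) - 4 ) + 7 ) <= 2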